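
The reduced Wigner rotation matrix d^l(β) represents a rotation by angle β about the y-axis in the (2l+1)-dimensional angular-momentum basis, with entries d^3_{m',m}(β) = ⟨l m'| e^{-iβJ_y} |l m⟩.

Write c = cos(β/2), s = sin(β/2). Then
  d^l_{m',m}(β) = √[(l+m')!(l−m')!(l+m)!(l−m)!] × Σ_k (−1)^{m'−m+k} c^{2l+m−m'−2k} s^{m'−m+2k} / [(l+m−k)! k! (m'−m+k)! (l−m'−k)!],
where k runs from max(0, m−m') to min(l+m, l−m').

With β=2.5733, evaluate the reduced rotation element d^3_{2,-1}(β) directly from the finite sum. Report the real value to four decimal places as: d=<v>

d^3_{2,-1}(β=2.5733) via Wigner's sum:
c=cos(2.5733/2)=0.280338, s=sin(2.5733/2)=0.959901; N=√[120·1·2·24]=75.894664
Admissible k: 0..1 (factorial args all ≥0)
  k=0: (−1)^3·75.8947/(12)·0.2803^3·0.9599^3 = -0.123241
  k=1: (−1)^4·75.8947/(24)·0.2803^1·0.9599^5 = +0.722462
d^3_{2,-1}(2.5733) = -0.123241 +0.722462 = +0.599221

d=0.5992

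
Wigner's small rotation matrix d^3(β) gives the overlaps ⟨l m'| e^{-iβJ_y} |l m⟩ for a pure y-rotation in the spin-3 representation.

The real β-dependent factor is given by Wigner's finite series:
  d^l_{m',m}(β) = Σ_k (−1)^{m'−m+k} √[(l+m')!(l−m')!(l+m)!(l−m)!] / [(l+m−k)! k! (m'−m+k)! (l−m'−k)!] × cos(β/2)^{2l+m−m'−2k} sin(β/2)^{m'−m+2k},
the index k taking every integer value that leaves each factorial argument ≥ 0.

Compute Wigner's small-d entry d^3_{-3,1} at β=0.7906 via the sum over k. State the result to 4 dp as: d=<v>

d=0.0725

d^3_{-3,1}(β=0.7906) via Wigner's sum:
Half-angle: c=0.922881, s=0.385085. N=√(1·720·24·2)=185.903201
k∈{4} keeps every argument non-negative
  k=4: (−1)^0·185.9032/(48)·0.9229^2·0.3851^4 = +0.072538
d^3_{-3,1}(0.7906) = +0.072538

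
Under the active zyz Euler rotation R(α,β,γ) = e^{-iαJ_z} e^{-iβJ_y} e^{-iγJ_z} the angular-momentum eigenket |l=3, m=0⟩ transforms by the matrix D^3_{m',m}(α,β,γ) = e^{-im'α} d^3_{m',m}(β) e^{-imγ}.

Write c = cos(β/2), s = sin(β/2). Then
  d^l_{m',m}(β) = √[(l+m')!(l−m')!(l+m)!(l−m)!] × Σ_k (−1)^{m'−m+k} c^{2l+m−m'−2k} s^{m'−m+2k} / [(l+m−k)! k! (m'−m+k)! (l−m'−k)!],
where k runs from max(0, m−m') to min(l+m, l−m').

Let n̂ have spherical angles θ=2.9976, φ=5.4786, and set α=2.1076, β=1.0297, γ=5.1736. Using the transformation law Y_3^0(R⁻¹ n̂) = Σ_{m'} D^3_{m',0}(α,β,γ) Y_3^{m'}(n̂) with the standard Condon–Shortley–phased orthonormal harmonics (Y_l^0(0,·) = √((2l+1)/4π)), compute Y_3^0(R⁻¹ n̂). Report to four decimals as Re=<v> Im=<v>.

Need the full column D^3_{m',0} for m'=−3..3 at α=2.1076, β=1.0297, γ=5.1736.
cos(β/2)=0.870367, sin(β/2)=0.492404
d^3_{-3,0}: single k=3 term ⇒ +0.352036;  D = +0.351760+0.013942i
d^3_{-2,0}: k∈[2..3] ⇒ +0.762102 -0.243923 = +0.518179;  D = -0.247149-0.455442i
d^3_{-1,0}: k∈[1..3] ⇒ +0.851968 -0.818058 +0.087277 = +0.121188;  D = -0.061975+0.104143i
d^3_{0,0}: k∈[0..3] ⇒ +0.434724 -1.252262 +0.400806 -0.014254 = -0.430986;  D = -0.430986+0.000000i
d^3_{1,0}: k∈[0..2] ⇒ -0.851968 +0.818058 -0.087277 = -0.121188;  D = +0.061975+0.104143i
d^3_{2,0}: k∈[0..1] ⇒ +0.762102 -0.243923 = +0.518179;  D = -0.247149+0.455442i
d^3_{3,0}: single k=0 term ⇒ -0.352036;  D = -0.351760+0.013942i
Y_3^{m'}(θ=2.9976,φ=5.4786) and Σ D·Y over m':
  (+0.3518+0.0139i)·(-0.0009+0.0008i)  (-0.2471-0.4554i)·(+0.0008-0.0208i)  (-0.0620+0.1041i)·(+0.1253+0.1302i)  (-0.4310+0.0000i)·(-0.7006+0.0000i)  (+0.0620+0.1041i)·(-0.1253+0.1302i)  (-0.2471+0.4554i)·(+0.0008+0.0208i)  (-0.3518+0.0139i)·(+0.0009+0.0008i)
Y_3^0(R⁻¹ n̂) = +0.239274-0.000000i

Re=0.2393 Im=0.0000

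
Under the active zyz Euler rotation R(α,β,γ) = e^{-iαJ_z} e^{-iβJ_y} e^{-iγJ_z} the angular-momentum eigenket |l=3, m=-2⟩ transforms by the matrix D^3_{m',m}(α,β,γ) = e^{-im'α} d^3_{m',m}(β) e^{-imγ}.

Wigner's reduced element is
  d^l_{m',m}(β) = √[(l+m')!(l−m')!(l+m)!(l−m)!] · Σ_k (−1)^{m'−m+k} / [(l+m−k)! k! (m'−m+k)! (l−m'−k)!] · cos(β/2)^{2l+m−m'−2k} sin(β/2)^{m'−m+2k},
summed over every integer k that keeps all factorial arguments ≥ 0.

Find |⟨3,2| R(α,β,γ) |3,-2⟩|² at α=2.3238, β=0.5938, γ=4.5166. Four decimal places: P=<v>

D^3_{2,-2}(2.3238,0.5938,4.5166) = e^{-i·2·2.3238}·d^3_{2,-2}(0.5938)·e^{-i·-2·4.5166}. Compute d first:
c=cos(0.5938/2)=0.956248, s=sin(0.5938/2)=0.292557; N=√[120·1·1·120]=120.000000
k∈{0,1} keeps every argument non-negative
  k=0: (−1)^4·120.0000/(24)·0.9562^2·0.2926^4 = +0.033493
  k=1: (−1)^5·120.0000/(120)·0.9562^0·0.2926^6 = -0.000627
d^3_{2,-2}(0.5938) = +0.033493 -0.000627 = +0.032866
|D^3_{2,-2}|² = |d^3_{2,-2}(β)|² = (+0.032866)² = 0.001080 (the z-rotation phases have unit modulus)

P=0.0011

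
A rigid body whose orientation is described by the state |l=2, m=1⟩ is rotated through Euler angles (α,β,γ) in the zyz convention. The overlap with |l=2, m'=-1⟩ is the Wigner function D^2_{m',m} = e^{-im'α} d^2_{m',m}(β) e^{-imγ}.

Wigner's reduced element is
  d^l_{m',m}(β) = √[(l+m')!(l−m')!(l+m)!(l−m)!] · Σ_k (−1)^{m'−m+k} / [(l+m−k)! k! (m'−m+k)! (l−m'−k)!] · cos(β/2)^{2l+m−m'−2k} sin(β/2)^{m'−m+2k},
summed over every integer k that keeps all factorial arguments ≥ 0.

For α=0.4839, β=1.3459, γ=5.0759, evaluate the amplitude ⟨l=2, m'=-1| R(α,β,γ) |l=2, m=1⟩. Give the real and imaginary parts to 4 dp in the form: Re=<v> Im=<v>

First d^2_{-1,1}(β=1.3459), then the phase factors e^{-i(-1)α} and e^{-i(1)γ}:
Half-angle: c=0.781986, s=0.623296. N=√(1·6·6·1)=6.000000
k∈{2,3} keeps every argument non-negative
  k=2: (−1)^0·6.0000/(2)·0.7820^2·0.6233^2 = +0.712701
  k=3: (−1)^1·6.0000/(6)·0.7820^0·0.6233^4 = -0.150930
d^2_{-1,1}(1.3459) = +0.712701 -0.150930 = +0.561771
Phases: e^{-i·(-1)·0.4839}=+0.885187+0.465235i, e^{-i·(1)·5.0759}=+0.355558+0.934654i ⇒ D=-0.067468+0.557705i

Re=-0.0675 Im=0.5577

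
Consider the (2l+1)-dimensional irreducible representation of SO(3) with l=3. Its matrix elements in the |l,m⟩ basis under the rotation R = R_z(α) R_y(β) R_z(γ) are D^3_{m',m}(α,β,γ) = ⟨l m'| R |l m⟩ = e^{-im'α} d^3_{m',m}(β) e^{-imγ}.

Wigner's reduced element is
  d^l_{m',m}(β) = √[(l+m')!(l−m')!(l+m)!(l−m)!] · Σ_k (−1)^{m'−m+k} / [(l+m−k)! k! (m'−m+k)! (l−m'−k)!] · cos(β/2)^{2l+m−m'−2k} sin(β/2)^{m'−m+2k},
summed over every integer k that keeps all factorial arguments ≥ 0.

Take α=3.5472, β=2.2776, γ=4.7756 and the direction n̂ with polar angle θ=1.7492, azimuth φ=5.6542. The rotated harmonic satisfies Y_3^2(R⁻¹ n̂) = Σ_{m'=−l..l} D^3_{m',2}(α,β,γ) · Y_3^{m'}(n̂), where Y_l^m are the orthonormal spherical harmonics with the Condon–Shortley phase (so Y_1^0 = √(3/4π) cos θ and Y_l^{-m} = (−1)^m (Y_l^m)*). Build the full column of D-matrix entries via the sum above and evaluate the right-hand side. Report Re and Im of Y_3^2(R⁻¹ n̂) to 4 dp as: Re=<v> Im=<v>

Re=-0.1093 Im=0.2287

Need the full column D^3_{m',2} for m'=−3..3 at α=3.5472, β=2.2776, γ=4.7756.
cos(β/2)=0.418685, sin(β/2)=0.908132
d^3_{-3,2}: single k=5 term ⇒ +0.633442;  D = +0.292733+0.561744i
d^3_{-2,2}: k∈[4..5] ⇒ +0.596128 -0.560910 = +0.035218;  D = -0.027278-0.022276i
d^3_{-1,2}: k∈[3..4] ⇒ +0.347646 -0.817770 = -0.470124;  D = -0.451921-0.129553i
d^3_{0,2}: k∈[2..3] ⇒ +0.138805 -0.653025 = -0.514220;  D = +0.510116-0.064836i
d^3_{1,2}: k∈[1..2] ⇒ +0.036947 -0.347646 = -0.310699;  D = -0.267754+0.157612i
d^3_{2,2}: k∈[0..1] ⇒ +0.005387 -0.126711 = -0.121325;  D = +0.071787-0.097807i
d^3_{3,2}: single k=0 term ⇒ -0.028619;  D = -0.006456+0.027882i
Y_3^{m'}(θ=1.7492,φ=5.6542) and Σ D·Y over m':
  (+0.2927+0.5617i)·(-0.1236+0.3780i)  (-0.0273-0.0223i)·(-0.0541-0.1671i)  (-0.4519-0.1296i)·(-0.2167-0.1577i)  (+0.5101-0.0648i)·(+0.1882+0.0000i)  (-0.2678+0.1576i)·(+0.2167-0.1577i)  (+0.0718-0.0978i)·(-0.0541+0.1671i)  (-0.0065+0.0279i)·(+0.1236+0.3780i)
Y_3^2(R⁻¹ n̂) = -0.109275+0.228720i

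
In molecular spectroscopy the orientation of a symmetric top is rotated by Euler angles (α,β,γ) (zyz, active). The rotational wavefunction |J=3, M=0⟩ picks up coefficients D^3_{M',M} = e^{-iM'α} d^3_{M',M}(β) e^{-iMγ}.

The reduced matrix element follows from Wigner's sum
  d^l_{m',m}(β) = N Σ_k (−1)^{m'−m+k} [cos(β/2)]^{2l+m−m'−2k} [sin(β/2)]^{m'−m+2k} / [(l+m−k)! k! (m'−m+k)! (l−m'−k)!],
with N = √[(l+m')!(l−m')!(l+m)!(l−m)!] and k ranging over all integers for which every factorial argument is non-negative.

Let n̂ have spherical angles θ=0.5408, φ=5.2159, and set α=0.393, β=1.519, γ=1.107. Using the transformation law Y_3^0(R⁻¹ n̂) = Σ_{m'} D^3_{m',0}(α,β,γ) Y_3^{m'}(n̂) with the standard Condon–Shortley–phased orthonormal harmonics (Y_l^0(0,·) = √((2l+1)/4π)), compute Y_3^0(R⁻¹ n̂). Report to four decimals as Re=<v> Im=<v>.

Need the full column D^3_{m',0} for m'=−3..3 at α=0.393, β=1.519, γ=1.107.
cos(β/2)=0.725180, sin(β/2)=0.688559
d^3_{-3,0}: single k=3 term ⇒ +0.556771;  D = +0.212603+0.514581i
d^3_{-2,0}: k∈[2..3] ⇒ +0.718170 -0.647466 = +0.070703;  D = +0.049965+0.050025i
d^3_{-1,0}: k∈[1..3] ⇒ +0.478368 -1.293819 +0.388814 = -0.426636;  D = -0.394111-0.163385i
d^3_{0,0}: k∈[0..3] ⇒ +0.145437 -1.180073 +1.063896 -0.106573 = -0.077313;  D = -0.077313+0.000000i
d^3_{1,0}: k∈[0..2] ⇒ -0.478368 +1.293819 -0.388814 = +0.426636;  D = +0.394111-0.163385i
d^3_{2,0}: k∈[0..1] ⇒ +0.718170 -0.647466 = +0.070703;  D = +0.049965-0.050025i
d^3_{3,0}: single k=0 term ⇒ -0.556771;  D = -0.212603+0.514581i
Y_3^{m'}(θ=0.5408,φ=5.2159) and Σ D·Y over m':
  (+0.2126+0.5146i)·(-0.0568-0.0034i)  (+0.0500+0.0500i)·(-0.1241+0.1963i)  (-0.3941-0.1634i)·(+0.2147+0.3898i)  (-0.0773+0.0000i)·(+0.2159+0.0000i)  (+0.3941-0.1634i)·(-0.2147+0.3898i)  (+0.0500-0.0500i)·(-0.1241-0.1963i)  (-0.2126+0.5146i)·(+0.0568-0.0034i)
Y_3^0(R⁻¹ n̂) = -0.111242+0.000000i

Re=-0.1112 Im=0.0000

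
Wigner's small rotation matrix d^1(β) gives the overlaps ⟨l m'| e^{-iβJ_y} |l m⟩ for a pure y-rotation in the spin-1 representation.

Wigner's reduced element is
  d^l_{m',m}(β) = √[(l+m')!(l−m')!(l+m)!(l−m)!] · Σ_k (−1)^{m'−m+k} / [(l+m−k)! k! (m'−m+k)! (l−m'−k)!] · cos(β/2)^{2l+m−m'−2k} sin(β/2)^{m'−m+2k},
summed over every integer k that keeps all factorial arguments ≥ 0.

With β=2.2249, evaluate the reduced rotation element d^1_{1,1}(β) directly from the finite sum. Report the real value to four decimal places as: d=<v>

d=0.1958

d^1_{1,1}(β=2.2249) via Wigner's sum:
c=cos(2.2249/2)=0.442466, s=sin(2.2249/2)=0.896785; N=√[2·1·2·1]=2.000000
The bounds max(0,m−m')=0 and min(l+m,l−m')=0 give 1 term
  k=0: (−1)^0·2.0000/(2)·0.4425^2·0.8968^0 = +0.195776
d^1_{1,1}(2.2249) = +0.195776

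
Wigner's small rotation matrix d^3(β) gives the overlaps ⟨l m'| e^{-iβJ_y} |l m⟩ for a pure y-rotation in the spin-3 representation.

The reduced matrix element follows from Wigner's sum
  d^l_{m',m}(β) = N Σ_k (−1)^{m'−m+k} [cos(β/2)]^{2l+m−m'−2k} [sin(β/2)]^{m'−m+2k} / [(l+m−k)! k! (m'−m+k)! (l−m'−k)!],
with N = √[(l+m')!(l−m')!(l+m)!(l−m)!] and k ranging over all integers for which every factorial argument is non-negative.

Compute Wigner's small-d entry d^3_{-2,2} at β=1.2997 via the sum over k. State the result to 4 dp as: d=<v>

d=0.3757

d^3_{-2,2}(β=1.2997) via Wigner's sum:
Half-angle: c=0.796175, s=0.605067. N=√(1·120·120·1)=120.000000
Admissible k: 4..5 (factorial args all ≥0)
  k=4: (−1)^0·120.0000/(24)·0.7962^2·0.6051^4 = +0.424816
  k=5: (−1)^1·120.0000/(120)·0.7962^0·0.6051^6 = -0.049071
d^3_{-2,2}(1.2997) = +0.424816 -0.049071 = +0.375745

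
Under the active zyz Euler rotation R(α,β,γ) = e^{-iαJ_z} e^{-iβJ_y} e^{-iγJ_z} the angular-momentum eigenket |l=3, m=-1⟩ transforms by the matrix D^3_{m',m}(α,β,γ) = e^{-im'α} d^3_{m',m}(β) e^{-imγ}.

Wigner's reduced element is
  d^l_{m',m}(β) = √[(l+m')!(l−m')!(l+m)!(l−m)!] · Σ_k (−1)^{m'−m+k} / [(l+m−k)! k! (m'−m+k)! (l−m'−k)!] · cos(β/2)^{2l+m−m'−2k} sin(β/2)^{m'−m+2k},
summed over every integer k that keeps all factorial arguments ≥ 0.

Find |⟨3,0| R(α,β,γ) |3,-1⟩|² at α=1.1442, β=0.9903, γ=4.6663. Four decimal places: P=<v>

D^3_{0,-1}(1.1442,0.9903,4.6663) = e^{-i·0·1.1442}·d^3_{0,-1}(0.9903)·e^{-i·-1·4.6663}. Compute d first:
With c≡cos(β/2)=0.879897 and s≡sin(β/2)=0.475164, N=[6·6·2·24]^{1/2}=41.569219
k∈{0,1,2} keeps every argument non-negative
  k=0: (−1)^1·41.5692/(12)·0.8799^5·0.4752^1 = -0.868149
  k=1: (−1)^2·41.5692/(4)·0.8799^3·0.4752^3 = +0.759517
  k=2: (−1)^3·41.5692/(12)·0.8799^1·0.4752^5 = -0.073831
d^3_{0,-1}(0.9903) = -0.868149 +0.759517 -0.073831 = -0.182462
|D^3_{0,-1}|² = |d^3_{0,-1}(β)|² = (-0.182462)² = 0.033293 (the z-rotation phases have unit modulus)

P=0.0333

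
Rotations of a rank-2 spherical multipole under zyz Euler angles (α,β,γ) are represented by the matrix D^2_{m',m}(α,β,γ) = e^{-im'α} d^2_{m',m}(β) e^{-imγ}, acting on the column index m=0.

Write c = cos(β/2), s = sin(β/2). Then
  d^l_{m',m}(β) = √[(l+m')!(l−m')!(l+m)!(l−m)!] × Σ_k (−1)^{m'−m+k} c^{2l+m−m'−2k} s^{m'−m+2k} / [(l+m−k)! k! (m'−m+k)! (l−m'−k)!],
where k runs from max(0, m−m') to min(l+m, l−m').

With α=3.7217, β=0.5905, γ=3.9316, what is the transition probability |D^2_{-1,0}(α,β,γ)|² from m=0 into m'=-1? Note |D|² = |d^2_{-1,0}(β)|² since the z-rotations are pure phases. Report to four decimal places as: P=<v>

P=0.3208

D^2_{-1,0}(3.7217,0.5905,3.9316) = e^{-i·-1·3.7217}·d^2_{-1,0}(0.5905)·e^{-i·0·3.9316}. Compute d first:
Half-angle: c=0.956729, s=0.290979. N=√(1·6·2·2)=4.898979
k: max(0,(0)−(-1))=1 … min(2+(0),2−(-1))=2
  k=1: (−1)^0·4.8990/(2)·0.9567^3·0.2910^1 = +0.624173
  k=2: (−1)^1·4.8990/(2)·0.9567^1·0.2910^3 = -0.057736
d^2_{-1,0}(0.5905) = +0.624173 -0.057736 = +0.566436
|D^2_{-1,0}|² = |d^2_{-1,0}(β)|² = (+0.566436)² = 0.320850 (the z-rotation phases have unit modulus)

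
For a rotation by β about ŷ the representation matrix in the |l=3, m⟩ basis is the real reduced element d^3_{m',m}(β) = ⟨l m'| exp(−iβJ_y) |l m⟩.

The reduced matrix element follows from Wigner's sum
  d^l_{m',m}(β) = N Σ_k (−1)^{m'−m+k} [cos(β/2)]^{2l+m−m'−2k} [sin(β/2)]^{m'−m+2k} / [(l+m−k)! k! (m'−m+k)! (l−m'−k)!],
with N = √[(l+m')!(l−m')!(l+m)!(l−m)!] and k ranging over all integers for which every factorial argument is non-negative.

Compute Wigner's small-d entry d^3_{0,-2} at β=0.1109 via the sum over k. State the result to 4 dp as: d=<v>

d=0.0167

d^3_{0,-2}(β=0.1109) via Wigner's sum:
With c≡cos(β/2)=0.998463 and s≡sin(β/2)=0.055422, N=[6·6·1·120]^{1/2}=65.726707
The bounds max(0,m−m')=0 and min(l+m,l−m')=1 give 2 terms
  k=0: (−1)^2·65.7267/(12)·0.9985^4·0.0554^2 = +0.016720
  k=1: (−1)^3·65.7267/(12)·0.9985^2·0.0554^4 = -0.000052
d^3_{0,-2}(0.1109) = +0.016720 -0.000052 = +0.016669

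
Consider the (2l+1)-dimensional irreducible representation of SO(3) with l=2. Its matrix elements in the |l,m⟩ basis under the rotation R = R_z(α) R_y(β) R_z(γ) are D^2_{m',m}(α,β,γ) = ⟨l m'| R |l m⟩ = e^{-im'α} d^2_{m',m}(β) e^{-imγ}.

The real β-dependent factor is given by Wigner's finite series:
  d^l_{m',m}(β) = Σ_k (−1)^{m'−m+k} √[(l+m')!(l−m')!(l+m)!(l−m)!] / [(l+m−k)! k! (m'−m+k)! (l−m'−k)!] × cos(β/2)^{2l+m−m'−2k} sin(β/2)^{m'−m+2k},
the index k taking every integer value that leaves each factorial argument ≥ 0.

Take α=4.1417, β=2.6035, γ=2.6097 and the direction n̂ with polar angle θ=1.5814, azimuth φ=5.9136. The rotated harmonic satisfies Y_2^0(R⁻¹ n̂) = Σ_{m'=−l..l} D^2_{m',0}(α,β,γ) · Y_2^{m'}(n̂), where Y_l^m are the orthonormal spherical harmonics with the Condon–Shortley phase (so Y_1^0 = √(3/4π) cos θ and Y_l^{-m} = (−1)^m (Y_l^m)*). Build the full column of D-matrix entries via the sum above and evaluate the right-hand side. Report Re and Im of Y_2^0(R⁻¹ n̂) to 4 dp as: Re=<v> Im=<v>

Re=-0.3072 Im=0.0000

Need the full column D^2_{m',0} for m'=−2..2 at α=4.1417, β=2.6035, γ=2.6097.
cos(β/2)=0.265812, sin(β/2)=0.964025
d^2_{-2,0}: single k=2 term ⇒ +0.160843;  D = -0.066966+0.146240i
d^2_{-1,0}: k∈[1..2] ⇒ +0.044349 -0.583331 = -0.538982;  D = +0.291164+0.453569i
d^2_{0,0}: k∈[0..2] ⇒ +0.004992 -0.262655 +0.863680 = +0.606017;  D = +0.606017+0.000000i
d^2_{1,0}: k∈[0..1] ⇒ -0.044349 +0.583331 = +0.538982;  D = -0.291164+0.453569i
d^2_{2,0}: single k=0 term ⇒ +0.160843;  D = -0.066966-0.146240i
Y_2^{m'}(θ=1.5814,φ=5.9136) and Σ D·Y over m':
  (-0.0670+0.1462i)·(+0.2854+0.2602i)  (+0.2912+0.4536i)·(-0.0076-0.0030i)  (+0.6060+0.0000i)·(-0.3153+0.0000i)  (-0.2912+0.4536i)·(+0.0076-0.0030i)  (-0.0670-0.1462i)·(+0.2854-0.2602i)
Y_2^0(R⁻¹ n̂) = -0.307162+0.000000i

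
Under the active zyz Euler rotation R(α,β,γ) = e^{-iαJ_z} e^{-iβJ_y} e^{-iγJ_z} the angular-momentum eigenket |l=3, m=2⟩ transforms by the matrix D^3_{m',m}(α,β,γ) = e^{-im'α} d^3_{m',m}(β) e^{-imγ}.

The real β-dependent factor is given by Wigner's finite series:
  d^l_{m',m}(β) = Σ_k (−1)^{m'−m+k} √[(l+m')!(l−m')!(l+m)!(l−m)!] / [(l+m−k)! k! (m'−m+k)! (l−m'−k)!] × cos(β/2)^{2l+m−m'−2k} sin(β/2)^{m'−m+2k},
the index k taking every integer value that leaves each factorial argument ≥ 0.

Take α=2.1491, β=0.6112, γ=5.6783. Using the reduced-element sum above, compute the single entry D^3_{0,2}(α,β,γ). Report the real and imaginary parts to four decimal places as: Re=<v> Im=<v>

Re=0.1304 Im=0.3455

Split into d^3_{0,2}(β=0.6112) × two z-phases.
c=cos(0.6112/2)=0.953667, s=sin(0.6112/2)=0.300865; N=√[6·6·120·1]=65.726707
k∈{2,3} keeps every argument non-negative
  k=2: (−1)^0·65.7267/(12)·0.9537^4·0.3009^2 = +0.410102
  k=3: (−1)^1·65.7267/(12)·0.9537^2·0.3009^4 = -0.040817
d^3_{0,2}(0.6112) = +0.410102 -0.040817 = +0.369284
D = (+1.000000+0.000000i)·(+0.369284)·(+0.353234+0.935535i) = +0.130444+0.345479i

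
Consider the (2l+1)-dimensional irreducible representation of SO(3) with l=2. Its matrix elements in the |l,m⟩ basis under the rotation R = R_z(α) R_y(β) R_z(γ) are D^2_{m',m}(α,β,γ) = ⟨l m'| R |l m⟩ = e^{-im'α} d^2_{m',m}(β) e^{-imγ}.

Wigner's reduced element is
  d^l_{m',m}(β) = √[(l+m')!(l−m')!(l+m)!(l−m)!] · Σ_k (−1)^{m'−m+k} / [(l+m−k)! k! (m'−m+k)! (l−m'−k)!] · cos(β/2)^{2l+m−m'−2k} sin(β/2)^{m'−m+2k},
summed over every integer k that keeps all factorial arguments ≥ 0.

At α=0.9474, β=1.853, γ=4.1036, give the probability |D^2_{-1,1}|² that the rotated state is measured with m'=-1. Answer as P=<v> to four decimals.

P=0.0802

First d^2_{-1,1}(β=1.853), then the phase factors e^{-i(-1)α} and e^{-i(1)γ}:
With c≡cos(β/2)=0.600636 and s≡sin(β/2)=0.799523, N=[1·6·6·1]^{1/2}=6.000000
k∈{2,3} keeps every argument non-negative
  k=2: (−1)^0·6.0000/(2)·0.6006^2·0.7995^2 = +0.691840
  k=3: (−1)^1·6.0000/(6)·0.6006^0·0.7995^4 = -0.408623
d^2_{-1,1}(1.853) = +0.691840 -0.408623 = +0.283216
|D^2_{-1,1}|² = |d^2_{-1,1}(β)|² = (+0.283216)² = 0.080212 (the z-rotation phases have unit modulus)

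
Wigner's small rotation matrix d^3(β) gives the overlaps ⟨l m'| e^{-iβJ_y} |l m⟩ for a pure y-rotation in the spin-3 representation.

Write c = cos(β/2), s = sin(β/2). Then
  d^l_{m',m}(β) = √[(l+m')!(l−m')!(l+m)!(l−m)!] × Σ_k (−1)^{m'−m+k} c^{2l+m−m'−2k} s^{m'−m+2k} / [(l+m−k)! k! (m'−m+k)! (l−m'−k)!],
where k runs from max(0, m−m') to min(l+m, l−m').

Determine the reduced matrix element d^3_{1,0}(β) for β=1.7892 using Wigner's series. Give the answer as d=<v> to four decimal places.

d=0.3235

d^3_{1,0}(β=1.7892) via Wigner's sum:
With c≡cos(β/2)=0.625831 and s≡sin(β/2)=0.779959, N=[24·2·6·6]^{1/2}=41.569219
Admissible k: 0..2 (factorial args all ≥0)
  k=0: (−1)^1·41.5692/(12)·0.6258^5·0.7800^1 = -0.259386
  k=1: (−1)^2·41.5692/(4)·0.6258^3·0.7800^3 = +1.208642
  k=2: (−1)^3·41.5692/(12)·0.6258^1·0.7800^5 = -0.625757
d^3_{1,0}(1.7892) = -0.259386 +1.208642 -0.625757 = +0.323499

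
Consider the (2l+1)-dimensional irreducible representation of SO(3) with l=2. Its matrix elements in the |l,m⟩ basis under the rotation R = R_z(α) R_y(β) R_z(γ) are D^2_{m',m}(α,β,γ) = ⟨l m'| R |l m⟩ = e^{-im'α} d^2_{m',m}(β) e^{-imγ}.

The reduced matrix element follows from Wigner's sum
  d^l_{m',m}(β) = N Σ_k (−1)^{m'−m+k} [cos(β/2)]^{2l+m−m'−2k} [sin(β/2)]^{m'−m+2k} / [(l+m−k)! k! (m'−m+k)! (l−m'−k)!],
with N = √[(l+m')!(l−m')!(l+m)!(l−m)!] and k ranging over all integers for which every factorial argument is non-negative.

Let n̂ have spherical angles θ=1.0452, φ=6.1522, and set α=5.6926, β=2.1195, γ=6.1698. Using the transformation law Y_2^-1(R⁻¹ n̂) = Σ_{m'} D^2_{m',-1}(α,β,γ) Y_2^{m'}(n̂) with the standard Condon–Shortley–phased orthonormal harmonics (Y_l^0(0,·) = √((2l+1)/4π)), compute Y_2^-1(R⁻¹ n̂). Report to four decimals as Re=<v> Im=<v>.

Need the full column D^2_{m',-1} for m'=−2..2 at α=5.6926, β=2.1195, γ=6.1698.
cos(β/2)=0.489090, sin(β/2)=0.872233
d^2_{-2,-1}: single k=1 term ⇒ +0.204094;  D = +0.055665-0.196356i
d^2_{-1,-1}: k∈[0..1] ⇒ +0.057221 -0.545964 = -0.488743;  D = -0.372558+0.316339i
d^2_{0,-1}: k∈[0..1] ⇒ -0.249963 +0.794991 = +0.545029;  D = +0.541529-0.061666i
d^2_{1,-1}: k∈[0..1] ⇒ +0.545964 -0.578803 = -0.032838;  D = -0.029170-0.015082i
d^2_{2,-1}: single k=0 term ⇒ -0.649108;  D = -0.312913-0.568706i
Y_2^{m'}(θ=1.0452,φ=6.1522) and Σ D·Y over m':
  (+0.0557-0.1964i)·(+0.2792+0.0749i)  (-0.3726+0.3163i)·(+0.3324+0.0438i)  (+0.5415-0.0617i)·(-0.0772+0.0000i)  (-0.0292-0.0151i)·(-0.3324+0.0438i)  (-0.3129-0.5687i)·(+0.2792-0.0749i)
Y_2^-1(R⁻¹ n̂) = -0.268843-0.088657i

Re=-0.2688 Im=-0.0887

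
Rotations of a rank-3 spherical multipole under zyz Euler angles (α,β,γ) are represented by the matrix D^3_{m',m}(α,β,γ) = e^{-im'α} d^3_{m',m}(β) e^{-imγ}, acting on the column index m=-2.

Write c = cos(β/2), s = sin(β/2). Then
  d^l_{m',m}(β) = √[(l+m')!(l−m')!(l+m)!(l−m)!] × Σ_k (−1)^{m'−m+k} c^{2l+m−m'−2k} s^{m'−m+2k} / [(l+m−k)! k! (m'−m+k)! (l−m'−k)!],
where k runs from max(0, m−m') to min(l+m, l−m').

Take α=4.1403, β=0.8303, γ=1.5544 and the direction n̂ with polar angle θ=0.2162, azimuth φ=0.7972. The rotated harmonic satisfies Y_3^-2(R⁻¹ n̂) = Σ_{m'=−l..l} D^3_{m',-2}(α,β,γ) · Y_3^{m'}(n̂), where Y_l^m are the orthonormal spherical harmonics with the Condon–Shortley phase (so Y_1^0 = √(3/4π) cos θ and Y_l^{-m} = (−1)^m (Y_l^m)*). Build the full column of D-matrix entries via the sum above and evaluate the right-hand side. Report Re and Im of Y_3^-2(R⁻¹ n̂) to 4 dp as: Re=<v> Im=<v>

Need the full column D^3_{m',-2} for m'=−3..3 at α=4.1403, β=0.8303, γ=1.5544.
cos(β/2)=0.915056, sin(β/2)=0.403327
d^3_{-3,-2}: single k=1 term ⇒ +0.633828;  D = -0.623783+0.112391i
d^3_{-2,-2}: k∈[0..1] ⇒ +0.587064 -0.570263 = +0.016801;  D = +0.006447-0.015515i
d^3_{-1,-2}: k∈[0..1] ⇒ -0.818268 +0.317940 = -0.500328;  D = -0.284519-0.411554i
d^3_{0,-2}: k∈[0..1] ⇒ +0.624692 -0.121363 = +0.503329;  D = -0.503059+0.016503i
d^3_{1,-2}: k∈[0..1] ⇒ -0.317940 +0.030884 = -0.287056;  D = -0.147413+0.246314i
d^3_{2,-2}: k∈[0..1] ⇒ +0.110789 -0.004305 = +0.106484;  D = +0.047217+0.095443i
d^3_{3,-2}: single k=0 term ⇒ -0.023923;  D = +0.023771+0.002690i
Y_3^{m'}(θ=0.2162,φ=0.7972) and Σ D·Y over m':
  (-0.6238+0.1124i)·(-0.0030-0.0028i)  (+0.0064-0.0155i)·(-0.0011-0.0459i)  (-0.2845-0.4116i)·(+0.1826-0.1870i)  (-0.5031+0.0165i)·(+0.6451+0.0000i)  (-0.1474+0.2463i)·(-0.1826-0.1870i)  (+0.0472+0.0954i)·(-0.0011+0.0459i)  (+0.0238+0.0027i)·(+0.0030-0.0028i)
Y_3^-2(R⁻¹ n̂) = -0.383342-0.025590i

Re=-0.3833 Im=-0.0256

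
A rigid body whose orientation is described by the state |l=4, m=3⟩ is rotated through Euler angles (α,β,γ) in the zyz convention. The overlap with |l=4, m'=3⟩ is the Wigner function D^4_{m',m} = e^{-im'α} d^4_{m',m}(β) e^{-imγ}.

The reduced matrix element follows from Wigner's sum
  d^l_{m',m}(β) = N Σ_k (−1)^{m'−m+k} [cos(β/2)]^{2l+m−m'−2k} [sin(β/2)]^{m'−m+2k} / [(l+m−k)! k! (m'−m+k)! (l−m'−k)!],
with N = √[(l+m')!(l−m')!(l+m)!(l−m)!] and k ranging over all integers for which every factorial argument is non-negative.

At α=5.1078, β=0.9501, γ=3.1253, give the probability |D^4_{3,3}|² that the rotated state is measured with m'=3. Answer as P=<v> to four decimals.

P=0.1110

Split into d^4_{3,3}(β=0.9501) × two z-phases.
c=cos(0.9501/2)=0.889270, s=sin(0.9501/2)=0.457383; N=√[5040·1·5040·1]=5040.000000
k: max(0,(3)−(3))=0 … min(4+(3),4−(3))=1
  k=0: (−1)^0·5040.0000/(5040)·0.8893^8·0.4574^0 = +0.391083
  k=1: (−1)^1·5040.0000/(720)·0.8893^6·0.4574^2 = -0.724201
d^4_{3,3}(0.9501) = +0.391083 -0.724201 = -0.333119
|D^4_{3,3}|² = |d^4_{3,3}(β)|² = (-0.333119)² = 0.110968 (the z-rotation phases have unit modulus)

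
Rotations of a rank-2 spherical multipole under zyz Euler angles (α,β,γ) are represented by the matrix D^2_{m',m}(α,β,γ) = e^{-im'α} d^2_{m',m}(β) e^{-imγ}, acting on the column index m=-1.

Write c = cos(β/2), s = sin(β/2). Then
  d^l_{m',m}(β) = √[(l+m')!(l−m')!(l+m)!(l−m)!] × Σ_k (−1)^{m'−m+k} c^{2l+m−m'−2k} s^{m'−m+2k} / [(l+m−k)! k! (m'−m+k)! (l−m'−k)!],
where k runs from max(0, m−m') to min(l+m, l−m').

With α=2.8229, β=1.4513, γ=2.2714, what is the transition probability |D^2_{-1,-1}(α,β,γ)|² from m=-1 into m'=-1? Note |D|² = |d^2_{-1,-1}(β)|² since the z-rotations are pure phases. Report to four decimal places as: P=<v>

P=0.1816

First d^2_{-1,-1}(β=1.4513), then the phase factors e^{-i(-1)α} and e^{-i(-1)γ}:
c=cos(1.4513/2)=0.748068, s=sin(1.4513/2)=0.663622; N=√[1·6·1·6]=6.000000
k: max(0,(-1)−(-1))=0 … min(2+(-1),2−(-1))=1
  k=0: (−1)^0·6.0000/(6)·0.7481^4·0.6636^0 = +0.313159
  k=1: (−1)^1·6.0000/(2)·0.7481^2·0.6636^2 = -0.739341
d^2_{-1,-1}(1.4513) = +0.313159 -0.739341 = -0.426182
|D^2_{-1,-1}|² = |d^2_{-1,-1}(β)|² = (-0.426182)² = 0.181631 (the z-rotation phases have unit modulus)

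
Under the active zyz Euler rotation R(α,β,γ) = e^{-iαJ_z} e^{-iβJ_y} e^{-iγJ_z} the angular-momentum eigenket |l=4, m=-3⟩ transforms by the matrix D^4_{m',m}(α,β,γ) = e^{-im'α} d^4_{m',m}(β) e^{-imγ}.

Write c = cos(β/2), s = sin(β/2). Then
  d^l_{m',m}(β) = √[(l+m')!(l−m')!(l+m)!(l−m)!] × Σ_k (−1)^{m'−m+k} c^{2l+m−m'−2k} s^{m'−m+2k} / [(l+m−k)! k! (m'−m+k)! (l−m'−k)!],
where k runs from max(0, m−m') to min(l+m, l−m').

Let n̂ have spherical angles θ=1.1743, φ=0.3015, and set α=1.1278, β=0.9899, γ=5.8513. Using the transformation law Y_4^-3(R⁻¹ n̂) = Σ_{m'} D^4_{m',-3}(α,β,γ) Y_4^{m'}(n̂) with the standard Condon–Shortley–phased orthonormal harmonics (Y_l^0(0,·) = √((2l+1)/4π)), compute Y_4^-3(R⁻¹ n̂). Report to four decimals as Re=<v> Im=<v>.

Re=-0.2824 Im=-0.0531

Need the full column D^4_{m',-3} for m'=−4..4 at α=1.1278, β=0.9899, γ=5.8513.
cos(β/2)=0.879992, sin(β/2)=0.474988
d^4_{-4,-3}: single k=1 term ⇒ +0.549010;  D = -0.547509-0.040563i
d^4_{-3,-3}: k∈[0..1] ⇒ +0.359610 -0.733392 = -0.373782;  D = +0.184734-0.324941i
d^4_{-2,-3}: k∈[0..1] ⇒ -0.726271 +0.634785 = -0.091486;  D = -0.052473-0.074942i
d^4_{-1,-3}: k∈[0..1] ⇒ +0.831589 -0.403798 = +0.427791;  D = +0.421778-0.071470i
d^4_{0,-3}: k∈[0..1] ⇒ -0.669123 +0.194945 = -0.474177;  D = -0.128826+0.456342i
d^4_{1,-3}: k∈[0..1] ⇒ +0.403798 -0.070587 = +0.333211;  D = -0.250919-0.219247i
d^4_{2,-3}: k∈[0..1] ⇒ -0.184941 +0.017961 = -0.166981;  D = +0.153164-0.066508i
d^4_{3,-3}: k∈[0..1] ⇒ +0.062252 -0.002591 = +0.059661;  D = -0.001988+0.059627i
d^4_{4,-3}: single k=0 term ⇒ -0.013577;  D = -0.012066-0.006225i
Y_4^{m'}(θ=1.1743,φ=0.3015) and Σ D·Y over m':
  (-0.5475-0.0406i)·(+0.1143-0.2993i)  (+0.1847-0.3249i)·(+0.2345-0.2982i)  (-0.0525-0.0749i)·(+0.0103-0.0071i)  (+0.4218-0.0715i)·(-0.3148+0.0979i)  (-0.1288+0.4563i)·(-0.0736+0.0000i)  (-0.2509-0.2192i)·(+0.3148+0.0979i)  (+0.1532-0.0665i)·(+0.0103+0.0071i)  (-0.0020+0.0596i)·(-0.2345-0.2982i)  (-0.0121-0.0062i)·(+0.1143+0.2993i)
Y_4^-3(R⁻¹ n̂) = -0.282405-0.053147i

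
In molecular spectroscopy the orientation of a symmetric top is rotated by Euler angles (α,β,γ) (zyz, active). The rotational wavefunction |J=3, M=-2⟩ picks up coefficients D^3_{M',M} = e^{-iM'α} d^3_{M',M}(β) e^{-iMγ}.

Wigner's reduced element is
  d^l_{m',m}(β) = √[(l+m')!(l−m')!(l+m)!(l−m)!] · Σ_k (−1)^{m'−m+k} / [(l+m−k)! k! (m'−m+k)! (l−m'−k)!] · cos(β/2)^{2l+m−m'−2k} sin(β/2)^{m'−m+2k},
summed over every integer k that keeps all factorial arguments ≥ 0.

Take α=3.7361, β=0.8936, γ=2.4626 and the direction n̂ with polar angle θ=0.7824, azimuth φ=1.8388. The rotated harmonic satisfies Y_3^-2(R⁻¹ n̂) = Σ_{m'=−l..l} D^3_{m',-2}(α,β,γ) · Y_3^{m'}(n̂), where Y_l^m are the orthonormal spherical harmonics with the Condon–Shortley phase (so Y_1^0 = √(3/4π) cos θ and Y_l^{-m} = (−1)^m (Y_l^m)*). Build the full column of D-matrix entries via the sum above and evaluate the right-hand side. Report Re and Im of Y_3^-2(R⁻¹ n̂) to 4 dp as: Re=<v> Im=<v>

Re=-0.2463 Im=-0.0634

Need the full column D^3_{m',-2} for m'=−3..3 at α=3.7361, β=0.8936, γ=2.4626.
cos(β/2)=0.901834, sin(β/2)=0.432082
d^3_{-3,-2}: single k=1 term ⇒ +0.631358;  D = -0.575052-0.260631i
d^3_{-2,-2}: k∈[0..1] ⇒ +0.537973 -0.617461 = -0.079487;  D = -0.078355+0.013367i
d^3_{-1,-2}: k∈[0..1] ⇒ -0.815080 +0.374204 = -0.440875;  D = +0.318504-0.304838i
d^3_{0,-2}: k∈[0..1] ⇒ +0.676394 -0.155267 = +0.521127;  D = +0.110066-0.509371i
d^3_{1,-2}: k∈[0..1] ⇒ -0.374204 +0.042949 = -0.331255;  D = -0.123391-0.307416i
d^3_{2,-2}: k∈[0..1] ⇒ +0.141738 -0.006507 = +0.135231;  D = -0.112022-0.075753i
d^3_{3,-2}: single k=0 term ⇒ -0.033268;  D = -0.033268-0.000003i
Y_3^{m'}(θ=0.7824,φ=1.8388) and Σ D·Y over m':
  (-0.5751-0.2606i)·(+0.1053+0.1014i)  (-0.0784+0.0134i)·(-0.3097+0.1840i)  (+0.3185-0.3048i)·(-0.0914-0.3328i)  (+0.1101-0.5094i)·(-0.1284+0.0000i)  (-0.1234-0.3074i)·(+0.0914-0.3328i)  (-0.1120-0.0758i)·(-0.3097-0.1840i)  (-0.0333-0.0000i)·(-0.1053+0.1014i)
Y_3^-2(R⁻¹ n̂) = -0.246341-0.063416i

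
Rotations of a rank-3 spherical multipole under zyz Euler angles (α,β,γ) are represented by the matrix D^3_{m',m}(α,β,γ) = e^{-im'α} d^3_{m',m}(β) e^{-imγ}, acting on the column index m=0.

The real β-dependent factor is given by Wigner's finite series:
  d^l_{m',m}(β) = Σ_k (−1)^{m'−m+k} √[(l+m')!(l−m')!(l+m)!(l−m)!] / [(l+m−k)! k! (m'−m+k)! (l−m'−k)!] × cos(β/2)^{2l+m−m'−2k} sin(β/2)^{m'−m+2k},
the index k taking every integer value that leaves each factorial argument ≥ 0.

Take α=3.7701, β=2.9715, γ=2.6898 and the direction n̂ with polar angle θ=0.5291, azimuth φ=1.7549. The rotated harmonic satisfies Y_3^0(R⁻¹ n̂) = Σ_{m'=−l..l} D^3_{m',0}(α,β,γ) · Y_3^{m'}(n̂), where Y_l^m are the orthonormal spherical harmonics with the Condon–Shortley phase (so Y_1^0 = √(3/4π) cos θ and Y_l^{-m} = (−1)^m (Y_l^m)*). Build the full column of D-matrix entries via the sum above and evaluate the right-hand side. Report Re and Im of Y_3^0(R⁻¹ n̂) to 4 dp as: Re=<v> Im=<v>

Re=-0.3109 Im=0.0000

Need the full column D^3_{m',0} for m'=−3..3 at α=3.7701, β=2.9715, γ=2.6898.
cos(β/2)=0.084944, sin(β/2)=0.996386
d^3_{-3,0}: single k=3 term ⇒ +0.002711;  D = +0.000839-0.002578i
d^3_{-2,0}: k∈[2..3] ⇒ +0.000283 -0.038952 = -0.038669;  D = -0.011936-0.036781i
d^3_{-1,0}: k∈[1..3] ⇒ +0.000015 -0.006301 +0.288975 = +0.282689;  D = -0.228669-0.166204i
d^3_{0,0}: k∈[0..3] ⇒ +0.000000 -0.000465 +0.064005 -0.978509 = -0.914969;  D = -0.914969+0.000000i
d^3_{1,0}: k∈[0..2] ⇒ -0.000015 +0.006301 -0.288975 = -0.282689;  D = +0.228669-0.166204i
d^3_{2,0}: k∈[0..1] ⇒ +0.000283 -0.038952 = -0.038669;  D = -0.011936+0.036781i
d^3_{3,0}: single k=0 term ⇒ -0.002711;  D = -0.000839-0.002578i
Y_3^{m'}(θ=0.5291,φ=1.7549) and Σ D·Y over m':
  (+0.0008-0.0026i)·(+0.0282+0.0457i)  (-0.0119-0.0368i)·(-0.2097+0.0809i)  (-0.2287-0.1662i)·(-0.0814-0.4372i)  (-0.9150+0.0000i)·(+0.2339+0.0000i)  (+0.2287-0.1662i)·(+0.0814-0.4372i)  (-0.0119+0.0368i)·(-0.2097-0.0809i)  (-0.0008-0.0026i)·(-0.0282+0.0457i)
Y_3^0(R⁻¹ n̂) = -0.310876+0.000000i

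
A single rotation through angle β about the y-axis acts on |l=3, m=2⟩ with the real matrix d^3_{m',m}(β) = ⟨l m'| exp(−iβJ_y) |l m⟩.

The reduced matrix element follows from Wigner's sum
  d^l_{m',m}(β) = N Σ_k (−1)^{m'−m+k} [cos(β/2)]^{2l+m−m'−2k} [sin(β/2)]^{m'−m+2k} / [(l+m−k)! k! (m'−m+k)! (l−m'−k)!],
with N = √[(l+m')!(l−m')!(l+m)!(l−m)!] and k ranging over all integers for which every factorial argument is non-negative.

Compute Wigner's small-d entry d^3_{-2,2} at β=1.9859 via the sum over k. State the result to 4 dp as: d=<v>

d=0.3890

d^3_{-2,2}(β=1.9859) via Wigner's sum:
Half-angle: c=0.546221, s=0.837641. N=√(1·120·120·1)=120.000000
The bounds max(0,m−m')=4 and min(l+m,l−m')=5 give 2 terms
  k=4: (−1)^0·120.0000/(24)·0.5462^2·0.8376^4 = +0.734410
  k=5: (−1)^1·120.0000/(120)·0.5462^0·0.8376^6 = -0.345420
d^3_{-2,2}(1.9859) = +0.734410 -0.345420 = +0.388990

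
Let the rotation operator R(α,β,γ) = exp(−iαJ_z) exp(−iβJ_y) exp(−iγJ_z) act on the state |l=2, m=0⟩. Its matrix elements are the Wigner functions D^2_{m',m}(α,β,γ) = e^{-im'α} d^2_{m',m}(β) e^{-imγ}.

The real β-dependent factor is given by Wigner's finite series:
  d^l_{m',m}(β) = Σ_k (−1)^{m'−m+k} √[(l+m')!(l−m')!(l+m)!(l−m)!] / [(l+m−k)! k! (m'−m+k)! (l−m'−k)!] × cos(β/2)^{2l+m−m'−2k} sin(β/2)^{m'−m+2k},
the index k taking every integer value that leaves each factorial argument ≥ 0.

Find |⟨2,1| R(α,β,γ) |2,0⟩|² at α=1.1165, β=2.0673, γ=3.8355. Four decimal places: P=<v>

First d^2_{1,0}(β=2.0673), then the phase factors e^{-i(1)α} and e^{-i(0)γ}:
c=cos(2.0673/2)=0.511686, s=sin(2.0673/2)=0.859172; N=√[6·1·2·2]=4.898979
Admissible k: 0..1 (factorial args all ≥0)
  k=0: (−1)^1·4.8990/(2)·0.5117^3·0.8592^1 = -0.281947
  k=1: (−1)^2·4.8990/(2)·0.5117^1·0.8592^3 = +0.794914
d^2_{1,0}(2.0673) = -0.281947 +0.794914 = +0.512967
|D^2_{1,0}|² = |d^2_{1,0}(β)|² = (+0.512967)² = 0.263136 (the z-rotation phases have unit modulus)

P=0.2631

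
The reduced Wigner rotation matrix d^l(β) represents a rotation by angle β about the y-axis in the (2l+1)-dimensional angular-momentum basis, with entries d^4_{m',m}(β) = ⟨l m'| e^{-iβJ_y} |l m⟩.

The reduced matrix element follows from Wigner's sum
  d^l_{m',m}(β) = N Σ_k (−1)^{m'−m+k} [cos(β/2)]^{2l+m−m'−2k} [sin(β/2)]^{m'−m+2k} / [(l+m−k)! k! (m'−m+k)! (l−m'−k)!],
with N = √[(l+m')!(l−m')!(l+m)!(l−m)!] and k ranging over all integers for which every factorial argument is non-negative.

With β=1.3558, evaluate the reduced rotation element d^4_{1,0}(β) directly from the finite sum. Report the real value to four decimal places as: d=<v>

d=0.3124

d^4_{1,0}(β=1.3558) via Wigner's sum:
With c≡cos(β/2)=0.778891 and s≡sin(β/2)=0.627159, N=[120·6·24·24]^{1/2}=643.987578
k: max(0,(0)−(1))=0 … min(4+(0),4−(1))=3
  k=0: (−1)^1·643.9876/(144)·0.7789^7·0.6272^1 = -0.487788
  k=1: (−1)^2·643.9876/(24)·0.7789^5·0.6272^3 = +1.897507
  k=2: (−1)^3·643.9876/(24)·0.7789^3·0.6272^5 = -1.230225
  k=3: (−1)^4·643.9876/(144)·0.7789^1·0.6272^7 = +0.132933
d^4_{1,0}(1.3558) = -0.487788 +1.897507 -1.230225 +0.132933 = +0.312428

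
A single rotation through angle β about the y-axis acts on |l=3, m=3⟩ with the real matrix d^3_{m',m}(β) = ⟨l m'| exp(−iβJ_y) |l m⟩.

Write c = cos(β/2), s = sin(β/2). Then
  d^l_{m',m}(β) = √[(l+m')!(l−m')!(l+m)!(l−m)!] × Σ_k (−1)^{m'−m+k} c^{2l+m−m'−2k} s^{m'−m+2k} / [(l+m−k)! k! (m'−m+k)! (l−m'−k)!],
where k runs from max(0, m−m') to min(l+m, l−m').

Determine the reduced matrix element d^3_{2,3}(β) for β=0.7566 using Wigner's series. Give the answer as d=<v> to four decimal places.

d=0.6270

d^3_{2,3}(β=0.7566) via Wigner's sum:
c=cos(0.7566/2)=0.929294, s=sin(0.7566/2)=0.369341; N=√[120·1·720·1]=293.938769
k: max(0,(3)−(2))=1 … min(3+(3),3−(2))=1
  k=1: (−1)^0·293.9388/(120)·0.9293^5·0.3693^1 = +0.627002
d^3_{2,3}(0.7566) = +0.627002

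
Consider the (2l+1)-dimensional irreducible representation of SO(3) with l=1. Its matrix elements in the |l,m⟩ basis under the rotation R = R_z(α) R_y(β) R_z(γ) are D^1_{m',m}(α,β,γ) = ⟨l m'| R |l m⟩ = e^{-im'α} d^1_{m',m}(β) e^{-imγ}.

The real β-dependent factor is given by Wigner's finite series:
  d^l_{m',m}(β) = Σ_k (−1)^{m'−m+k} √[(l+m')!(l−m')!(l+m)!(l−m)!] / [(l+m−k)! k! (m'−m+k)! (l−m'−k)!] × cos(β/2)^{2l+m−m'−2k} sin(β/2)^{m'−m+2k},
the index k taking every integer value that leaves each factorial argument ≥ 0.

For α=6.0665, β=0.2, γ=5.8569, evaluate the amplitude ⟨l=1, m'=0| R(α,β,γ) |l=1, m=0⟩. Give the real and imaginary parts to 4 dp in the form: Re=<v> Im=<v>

Re=0.9801 Im=0.0000

Split into d^1_{0,0}(β=0.2) × two z-phases.
With c≡cos(β/2)=0.995004 and s≡sin(β/2)=0.099833, N=[1·1·1·1]^{1/2}=1.000000
The bounds max(0,m−m')=0 and min(l+m,l−m')=1 give 2 terms
  k=0: (−1)^0·1.0000/(1)·0.9950^2·0.0998^0 = +0.990033
  k=1: (−1)^1·1.0000/(1)·0.9950^0·0.0998^2 = -0.009967
d^1_{0,0}(0.2) = +0.990033 -0.009967 = +0.980067
Phases: e^{-i·(0)·6.0665}=+1.000000+0.000000i, e^{-i·(0)·5.8569}=+1.000000+0.000000i ⇒ D=+0.980067+0.000000i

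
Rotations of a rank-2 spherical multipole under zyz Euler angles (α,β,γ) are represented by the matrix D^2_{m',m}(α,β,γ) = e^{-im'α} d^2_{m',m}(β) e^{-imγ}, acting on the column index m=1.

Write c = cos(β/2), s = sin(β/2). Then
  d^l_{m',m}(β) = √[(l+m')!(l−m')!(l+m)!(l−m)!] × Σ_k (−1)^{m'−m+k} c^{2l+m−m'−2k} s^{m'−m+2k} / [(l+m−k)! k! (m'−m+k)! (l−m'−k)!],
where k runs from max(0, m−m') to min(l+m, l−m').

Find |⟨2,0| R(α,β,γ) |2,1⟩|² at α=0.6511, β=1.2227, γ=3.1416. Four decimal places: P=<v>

Split into d^2_{0,1}(β=1.2227) × two z-phases.
c=cos(1.2227/2)=0.818874, s=sin(1.2227/2)=0.573973; N=√[2·2·6·1]=4.898979
The bounds max(0,m−m')=1 and min(l+m,l−m')=2 give 2 terms
  k=1: (−1)^0·4.8990/(2)·0.8189^3·0.5740^1 = +0.772002
  k=2: (−1)^1·4.8990/(2)·0.8189^1·0.5740^3 = -0.379287
d^2_{0,1}(1.2227) = +0.772002 -0.379287 = +0.392715
|D^2_{0,1}|² = |d^2_{0,1}(β)|² = (+0.392715)² = 0.154225 (the z-rotation phases have unit modulus)

P=0.1542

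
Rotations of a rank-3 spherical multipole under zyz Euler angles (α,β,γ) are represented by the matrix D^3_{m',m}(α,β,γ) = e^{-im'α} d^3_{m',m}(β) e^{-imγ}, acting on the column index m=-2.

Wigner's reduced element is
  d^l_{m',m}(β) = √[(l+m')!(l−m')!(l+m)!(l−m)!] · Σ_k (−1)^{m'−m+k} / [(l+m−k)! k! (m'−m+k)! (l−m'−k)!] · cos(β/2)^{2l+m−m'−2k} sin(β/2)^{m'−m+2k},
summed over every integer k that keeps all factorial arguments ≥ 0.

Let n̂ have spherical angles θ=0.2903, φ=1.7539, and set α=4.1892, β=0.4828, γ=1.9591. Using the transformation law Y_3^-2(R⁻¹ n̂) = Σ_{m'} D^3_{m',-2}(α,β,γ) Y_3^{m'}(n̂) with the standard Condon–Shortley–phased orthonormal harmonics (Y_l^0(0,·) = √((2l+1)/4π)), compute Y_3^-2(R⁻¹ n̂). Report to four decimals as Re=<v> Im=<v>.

Need the full column D^3_{m',-2} for m'=−3..3 at α=4.1892, β=0.4828, γ=1.9591.
cos(β/2)=0.971004, sin(β/2)=0.239062
d^3_{-3,-2}: single k=1 term ⇒ +0.505466;  D = -0.360111-0.354706i
d^3_{-2,-2}: k∈[0..1] ⇒ +0.838160 -0.254025 = +0.584135;  D = +0.563008-0.155678i
d^3_{-1,-2}: k∈[0..1] ⇒ -0.652554 +0.079109 = -0.573445;  D = +0.143771-0.555130i
d^3_{0,-2}: k∈[0..1] ⇒ +0.278271 -0.016867 = +0.261403;  D = -0.186458-0.183208i
d^3_{1,-2}: k∈[0..1] ⇒ -0.079109 +0.002398 = -0.076712;  D = -0.073912+0.020535i
d^3_{2,-2}: k∈[0..1] ⇒ +0.015398 -0.000187 = +0.015211;  D = -0.003796+0.014730i
d^3_{3,-2}: single k=0 term ⇒ -0.001857;  D = +0.001326+0.001300i
Y_3^{m'}(θ=0.2903,φ=1.7539) and Σ D·Y over m':
  (-0.3601-0.3547i)·(+0.0051+0.0083i)  (+0.5630-0.1557i)·(-0.0749+0.0287i)  (+0.1438-0.5551i)·(-0.0605-0.3266i)  (-0.1865-0.1832i)·(+0.5686+0.0000i)  (-0.0739+0.0205i)·(+0.0605-0.3266i)  (-0.0038+0.0147i)·(-0.0749-0.0287i)  (+0.0013+0.0013i)·(-0.0051+0.0083i)
Y_3^-2(R⁻¹ n̂) = -0.329672-0.070152i

Re=-0.3297 Im=-0.0702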